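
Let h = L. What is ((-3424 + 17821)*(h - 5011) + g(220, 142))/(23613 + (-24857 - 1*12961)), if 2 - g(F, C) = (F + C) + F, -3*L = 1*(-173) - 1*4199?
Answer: 51162719/14205 ≈ 3601.7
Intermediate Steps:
L = 4372/3 (L = -(1*(-173) - 1*4199)/3 = -(-173 - 4199)/3 = -1/3*(-4372) = 4372/3 ≈ 1457.3)
h = 4372/3 ≈ 1457.3
g(F, C) = 2 - C - 2*F (g(F, C) = 2 - ((F + C) + F) = 2 - ((C + F) + F) = 2 - (C + 2*F) = 2 + (-C - 2*F) = 2 - C - 2*F)
((-3424 + 17821)*(h - 5011) + g(220, 142))/(23613 + (-24857 - 1*12961)) = ((-3424 + 17821)*(4372/3 - 5011) + (2 - 1*142 - 2*220))/(23613 + (-24857 - 1*12961)) = (14397*(-10661/3) + (2 - 142 - 440))/(23613 + (-24857 - 12961)) = (-51162139 - 580)/(23613 - 37818) = -51162719/(-14205) = -51162719*(-1/14205) = 51162719/14205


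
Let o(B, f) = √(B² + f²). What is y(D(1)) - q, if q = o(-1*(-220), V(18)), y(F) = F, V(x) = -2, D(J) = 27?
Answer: 27 - 2*√12101 ≈ -193.01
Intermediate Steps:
q = 2*√12101 (q = √((-1*(-220))² + (-2)²) = √(220² + 4) = √(48400 + 4) = √48404 = 2*√12101 ≈ 220.01)
y(D(1)) - q = 27 - 2*√12101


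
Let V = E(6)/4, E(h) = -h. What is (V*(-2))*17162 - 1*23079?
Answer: 28407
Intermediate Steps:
V = -3/2 (V = -1*6/4 = -6*1/4 = -3/2 ≈ -1.5000)
(V*(-2))*17162 - 1*23079 = -3/2*(-2)*17162 - 1*23079 = 3*17162 - 23079 = 51486 - 23079 = 28407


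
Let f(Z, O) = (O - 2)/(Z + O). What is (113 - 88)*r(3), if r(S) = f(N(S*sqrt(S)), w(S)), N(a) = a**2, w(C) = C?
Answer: 5/6 ≈ 0.83333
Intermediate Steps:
f(Z, O) = (-2 + O)/(O + Z)
r(S) = (-2 + S)/(S + S**3) (r(S) = (-2 + S)/(S + (S*sqrt(S))**2) = (-2 + S)/(S + (S**(3/2))**2) = (-2 + S)/(S + S**3))
(113 - 88)*r(3) = (113 - 88)*((-2 + 3)/(3 + 3**3)) = 25*(1/(3 + 27)) = 25*(1/30) = 5/6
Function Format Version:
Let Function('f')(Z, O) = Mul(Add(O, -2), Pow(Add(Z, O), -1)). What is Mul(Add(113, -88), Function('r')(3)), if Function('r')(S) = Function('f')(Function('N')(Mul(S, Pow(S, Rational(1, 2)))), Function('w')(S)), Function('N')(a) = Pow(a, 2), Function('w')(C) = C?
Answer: Rational(5, 6) ≈ 0.83333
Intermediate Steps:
Function('f')(Z, O) = Mul(Pow(Add(O, Z), -1), Add(-2, O)) (Function('f')(Z, O) = Mul(Add(-2, O), Pow(Add(O, Z), -1)) = Mul(Pow(Add(O, Z), -1), Add(-2, O)))
Function('r')(S) = Mul(Pow(Add(S, Pow(S, 3)), -1), Add(-2, S)) (Function('r')(S) = Mul(Pow(Add(S, Pow(Mul(S, Pow(S, Rational(1, 2))), 2)), -1), Add(-2, S)) = Mul(Pow(Add(S, Pow(Pow(S, Rational(3, 2)), 2)), -1), Add(-2, S)) = Mul(Pow(Add(S, Pow(S, 3)), -1), Add(-2, S)))
Mul(Add(113, -88), Function('r')(3)) = Mul(Add(113, -88), Mul(Pow(Add(3, Pow(3, 3)), -1), Add(-2, 3))) = Mul(25, Mul(Pow(Add(3, 27), -1), 1)) = Mul(25, Mul(Pow(30, -1), 1)) = Mul(25, Mul(Rational(1, 30), 1)) = Mul(25, Rational(1, 30)) = Rational(5, 6)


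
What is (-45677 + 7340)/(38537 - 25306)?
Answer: -38337/13231 ≈ -2.8975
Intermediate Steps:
(-45677 + 7340)/(38537 - 25306) = -38337/13231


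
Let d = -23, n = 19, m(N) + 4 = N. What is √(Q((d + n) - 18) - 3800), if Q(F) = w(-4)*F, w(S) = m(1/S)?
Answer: I*√14826/2 ≈ 60.881*I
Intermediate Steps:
m(N) = -4 + N
w(S) = -4 + 1/S
Q(F) = -17*F/4 (Q(F) = (-4 + 1/(-4))*F = (-4 - ¼)*F = -17*F/4)
√(Q((d + n) - 18) - 3800) = √(-17*((-23 + 19) - 18)/4 - 3800) = √(-17*(-4 - 18)/4 - 3800) = √(-17/4*(-22) - 3800) = √(187/2 - 3800) = √(-7413/2) = I*√14826/2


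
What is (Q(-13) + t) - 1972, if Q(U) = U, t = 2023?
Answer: 38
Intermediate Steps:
(Q(-13) + t) - 1972 = (-13 + 2023) - 1972 = 2010 - 1972 = 38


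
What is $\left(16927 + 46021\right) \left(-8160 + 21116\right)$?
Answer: $815554288$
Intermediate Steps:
$\left(16927 + 46021\right) \left(-8160 + 21116\right) = 62948 \cdot 12956 = 815554288$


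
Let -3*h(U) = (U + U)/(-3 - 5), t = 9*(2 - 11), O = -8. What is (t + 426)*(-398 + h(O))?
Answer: -137540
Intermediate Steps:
t = -81 (t = 9*(-9) = -81)
h(U) = U/12 (h(U) = -(U + U)/(3*(-3 - 5)) = -2*U/(3*(-8)) = -2*U*(-1)/(3*8) = -(-1)*U/12 = U/12)
(t + 426)*(-398 + h(O)) = (-81 + 426)*(-398 + (1/12)*(-8)) = 345*(-398 - ⅔) = 345*(-1196/3) = -137540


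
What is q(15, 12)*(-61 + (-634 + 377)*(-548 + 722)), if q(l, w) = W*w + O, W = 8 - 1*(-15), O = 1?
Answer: -12403783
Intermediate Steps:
W = 23 (W = 8 + 15 = 23)
q(l, w) = 1 + 23*w (q(l, w) = 23*w + 1 = 1 + 23*w)
q(15, 12)*(-61 + (-634 + 377)*(-548 + 722)) = (1 + 23*12)*(-61 + (-634 + 377)*(-548 + 722)) = (1 + 276)*(-61 - 257*174) = 277*(-61 - 44718) = 277*(-44779) = -12403783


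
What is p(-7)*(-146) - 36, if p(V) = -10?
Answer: 1424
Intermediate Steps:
p(-7)*(-146) - 36 = -10*(-146) - 36 = 1460 - 36 = 1424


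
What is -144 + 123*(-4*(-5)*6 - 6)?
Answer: 13878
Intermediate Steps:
-144 + 123*(-4*(-5)*6 - 6) = -144 + 123*(20*6 - 6) = -144 + 123*(120 - 6) = -144 + 123*114 = -144 + 14022 = 13878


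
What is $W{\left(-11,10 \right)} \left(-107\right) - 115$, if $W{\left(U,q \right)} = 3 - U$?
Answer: $-1613$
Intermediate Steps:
$W{\left(-11,10 \right)} \left(-107\right) - 115 = \left(3 - -11\right) \left(-107\right) - 115 = \left(3 + 11\right) \left(-107\right) - 115 = 14 \left(-107\right) - 115 = -1498 - 115 = -1613$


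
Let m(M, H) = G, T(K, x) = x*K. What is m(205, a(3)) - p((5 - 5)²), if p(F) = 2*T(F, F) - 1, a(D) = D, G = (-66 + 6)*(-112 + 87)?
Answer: 1501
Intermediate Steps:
G = 1500 (G = -60*(-25) = 1500)
T(K, x) = K*x
p(F) = -1 + 2*F² (p(F) = 2*(F*F) - 1 = 2*F² - 1 = -1 + 2*F²)
m(M, H) = 1500
m(205, a(3)) - p((5 - 5)²) = 1500 - (-1 + 2*((5 - 5)²)²) = 1500 - (-1 + 2*(0²)²) = 1500 - (-1 + 2*0²) = 1500 - (-1 + 2*0) = 1500 - (-1 + 0) = 1500 - 1*(-1) = 1500 + 1 = 1501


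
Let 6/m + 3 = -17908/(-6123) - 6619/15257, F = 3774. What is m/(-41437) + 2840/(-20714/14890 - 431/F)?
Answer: -7148370945823027583061/3788983082288720497 ≈ -1886.6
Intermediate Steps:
m = -280255833/23780807 (m = 6/(-3 + (-17908/(-6123) - 6619/15257)) = 6/(-3 + (-17908*(-1/6123) - 6619*1/15257)) = 6/(-3 + (17908/6123 - 6619/15257)) = 6/(-3 + 232694219/93418611) = 6/(-47561614/93418611) = 6*(-93418611/47561614) = -280255833/23780807 ≈ -11.785)
m/(-41437) + 2840/(-20714/14890 - 431/F) = -280255833/23780807/(-41437) + 2840/(-20714/14890 - 431/3774) = -280255833/23780807*(-1/41437) + 2840/(-20714*1/14890 - 431*1/3774) = 25477803/89582299969 + 2840/(-10357/7445 - 431/3774) = 25477803/89582299969 + 2840/(-42296113/28097430) = 25477803/89582299969 + 2840*(-28097430/42296113) = 25477803/89582299969 - 79796701200/42296113 = -7148370945823027583061/3788983082288720497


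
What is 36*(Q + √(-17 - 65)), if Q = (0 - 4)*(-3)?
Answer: 432 + 36*I*√82 ≈ 432.0 + 325.99*I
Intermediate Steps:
Q = 12 (Q = -4*(-3) = 12)
36*(Q + √(-17 - 65)) = 36*(12 + √(-17 - 65)) = 36*(12 + √(-82)) = 36*(12 + I*√82) = 432 + 36*I*√82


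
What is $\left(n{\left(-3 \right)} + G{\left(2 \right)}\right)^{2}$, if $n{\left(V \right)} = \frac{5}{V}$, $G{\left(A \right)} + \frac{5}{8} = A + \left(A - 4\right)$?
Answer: $\frac{3025}{576} \approx 5.2517$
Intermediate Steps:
$G{\left(A \right)} = - \frac{37}{8} + 2 A$ ($G{\left(A \right)} = - \frac{5}{8} + \left(A + \left(A - 4\right)\right) = - \frac{5}{8} + \left(A + \left(-4 + A\right)\right) = - \frac{5}{8} + \left(-4 + 2 A\right) = - \frac{37}{8} + 2 A$)
$\left(n{\left(-3 \right)} + G{\left(2 \right)}\right)^{2} = \left(\frac{5}{-3} + \left(- \frac{37}{8} + 2 \cdot 2\right)\right)^{2} = \left(5 \left(- \frac{1}{3}\right) + \left(- \frac{37}{8} + 4\right)\right)^{2} = \left(- \frac{5}{3} - \frac{5}{8}\right)^{2} = \left(- \frac{55}{24}\right)^{2} = \frac{3025}{576}$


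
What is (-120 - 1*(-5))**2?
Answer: 13225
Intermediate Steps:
(-120 - 1*(-5))**2 = (-120 + 5)**2 = (-115)**2 = 13225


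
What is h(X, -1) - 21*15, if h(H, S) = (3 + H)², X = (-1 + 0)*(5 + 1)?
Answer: -306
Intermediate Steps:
X = -6 (X = -1*6 = -6)
h(X, -1) - 21*15 = (3 - 6)² - 21*15 = (-3)² - 315 = 9 - 315 = -306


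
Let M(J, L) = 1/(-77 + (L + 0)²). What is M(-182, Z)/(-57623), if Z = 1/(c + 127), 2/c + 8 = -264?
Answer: 298287441/1323491659586203 ≈ 2.2538e-7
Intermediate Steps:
c = -1/136 (c = 2/(-8 - 264) = 2/(-272) = 2*(-1/272) = -1/136 ≈ -0.0073529)
Z = 136/17271 (Z = 1/(-1/136 + 127) = 1/(17271/136) = 136/17271 ≈ 0.0078745)
M(J, L) = 1/(-77 + L²)
M(-182, Z)/(-57623) = 1/(-77 + (136/17271)²*(-57623)) = -1/57623/(-77 + 18496/298287441) = -1/57623/(-22968114461/298287441) = -298287441/22968114461*(-1/57623) = 298287441/1323491659586203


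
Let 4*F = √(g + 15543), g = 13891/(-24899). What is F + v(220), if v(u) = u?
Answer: 220 + √9635695532134/99596 ≈ 251.17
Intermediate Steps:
g = -13891/24899 (g = 13891*(-1/24899) = -13891/24899 ≈ -0.55789)
F = √9635695532134/99596 (F = √(-13891/24899 + 15543)/4 = √(386991266/24899)/4 = (√9635695532134/24899)/4 = √9635695532134/99596 ≈ 31.167)
F + v(220) = √9635695532134/99596 + 220 = 220 + √9635695532134/99596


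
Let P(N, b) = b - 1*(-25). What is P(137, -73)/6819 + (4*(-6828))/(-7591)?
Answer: 61958720/17254343 ≈ 3.5909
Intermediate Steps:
P(N, b) = 25 + b (P(N, b) = b + 25 = 25 + b)
P(137, -73)/6819 + (4*(-6828))/(-7591) = (25 - 73)/6819 + (4*(-6828))/(-7591) = -48*1/6819 - 27312*(-1/7591) = -16/2273 + 27312/7591 = 61958720/17254343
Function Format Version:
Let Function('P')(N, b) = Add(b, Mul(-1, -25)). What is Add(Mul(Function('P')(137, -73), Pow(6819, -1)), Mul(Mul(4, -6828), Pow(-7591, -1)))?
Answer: Rational(61958720, 17254343) ≈ 3.5909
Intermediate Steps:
Function('P')(N, b) = Add(25, b) (Function('P')(N, b) = Add(b, 25) = Add(25, b))
Add(Mul(Function('P')(137, -73), Pow(6819, -1)), Mul(Mul(4, -6828), Pow(-7591, -1))) = Add(Mul(Add(25, -73), Pow(6819, -1)), Mul(Mul(4, -6828), Pow(-7591, -1))) = Add(Mul(-48, Rational(1, 6819)), Mul(-27312, Rational(-1, 7591))) = Add(Rational(-16, 2273), Rational(27312, 7591)) = Rational(61958720, 17254343)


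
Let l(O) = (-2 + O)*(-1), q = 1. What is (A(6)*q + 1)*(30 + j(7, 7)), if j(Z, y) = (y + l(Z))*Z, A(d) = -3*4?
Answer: -484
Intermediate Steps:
A(d) = -12
l(O) = 2 - O
j(Z, y) = Z*(2 + y - Z) (j(Z, y) = (y + (2 - Z))*Z = (2 + y - Z)*Z = Z*(2 + y - Z))
(A(6)*q + 1)*(30 + j(7, 7)) = (-12*1 + 1)*(30 + 7*(2 + 7 - 1*7)) = (-12 + 1)*(30 + 7*(2 + 7 - 7)) = -11*(30 + 7*2) = -11*(30 + 14) = -11*44 = -484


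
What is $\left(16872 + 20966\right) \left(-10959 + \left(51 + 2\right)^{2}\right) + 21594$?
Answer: $-308358106$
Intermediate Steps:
$\left(16872 + 20966\right) \left(-10959 + \left(51 + 2\right)^{2}\right) + 21594 = 37838 \left(-10959 + 53^{2}\right) + 21594 = 37838 \left(-10959 + 2809\right) + 21594 = 37838 \left(-8150\right) + 21594 = -308379700 + 21594 = -308358106$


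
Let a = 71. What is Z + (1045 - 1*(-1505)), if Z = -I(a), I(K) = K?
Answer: 2479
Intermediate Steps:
Z = -71 (Z = -1*71 = -71)
Z + (1045 - 1*(-1505)) = -71 + (1045 - 1*(-1505)) = -71 + (1045 + 1505) = -71 + 2550 = 2479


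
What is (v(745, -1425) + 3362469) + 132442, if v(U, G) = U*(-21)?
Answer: 3479266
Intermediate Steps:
v(U, G) = -21*U
(v(745, -1425) + 3362469) + 132442 = (-21*745 + 3362469) + 132442 = (-15645 + 3362469) + 132442 = 3346824 + 132442 = 3479266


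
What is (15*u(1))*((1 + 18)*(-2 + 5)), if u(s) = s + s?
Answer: 1710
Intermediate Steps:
u(s) = 2*s
(15*u(1))*((1 + 18)*(-2 + 5)) = (15*(2*1))*((1 + 18)*(-2 + 5)) = (15*2)*(19*3) = 30*57 = 1710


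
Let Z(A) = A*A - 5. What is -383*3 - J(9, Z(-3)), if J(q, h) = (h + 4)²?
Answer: -1213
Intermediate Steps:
Z(A) = -5 + A² (Z(A) = A² - 5 = -5 + A²)
J(q, h) = (4 + h)²
-383*3 - J(9, Z(-3)) = -383*3 - (4 + (-5 + (-3)²))² = -1149 - (4 + (-5 + 9))² = -1149 - (4 + 4)² = -1149 - 1*8² = -1149 - 1*64 = -1149 - 64 = -1213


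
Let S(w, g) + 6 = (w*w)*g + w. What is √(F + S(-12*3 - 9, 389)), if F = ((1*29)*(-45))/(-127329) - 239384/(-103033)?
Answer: √15063040184576418310023587/4373029619 ≈ 887.51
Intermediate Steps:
S(w, g) = -6 + w + g*w² (S(w, g) = -6 + ((w*w)*g + w) = -6 + (w²*g + w) = -6 + (g*w² + w) = -6 + (w + g*w²) = -6 + w + g*w²)
F = 10204994467/4373029619 (F = (29*(-45))*(-1/127329) - 239384*(-1/103033) = -1305*(-1/127329) + 239384/103033 = 435/42443 + 239384/103033 = 10204994467/4373029619 ≈ 2.3336)
√(F + S(-12*3 - 9, 389)) = √(10204994467/4373029619 + (-6 + (-12*3 - 9) + 389*(-12*3 - 9)²)) = √(10204994467/4373029619 + (-6 + (-36 - 9) + 389*(-36 - 9)²)) = √(10204994467/4373029619 + (-6 - 45 + 389*(-45)²)) = √(10204994467/4373029619 + (-6 - 45 + 389*2025)) = √(10204994467/4373029619 + (-6 - 45 + 787725)) = √(10204994467/4373029619 + 787674) = √(3444531937110673/4373029619) = √15063040184576418310023587/4373029619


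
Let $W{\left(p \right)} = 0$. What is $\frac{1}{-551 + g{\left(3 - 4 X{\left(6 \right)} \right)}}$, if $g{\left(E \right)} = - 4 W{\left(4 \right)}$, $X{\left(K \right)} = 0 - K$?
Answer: $- \frac{1}{551} \approx -0.0018149$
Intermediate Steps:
$X{\left(K \right)} = - K$
$g{\left(E \right)} = 0$ ($g{\left(E \right)} = \left(-4\right) 0 = 0$)
$\frac{1}{-551 + g{\left(3 - 4 X{\left(6 \right)} \right)}} = \frac{1}{-551 + 0} = \frac{1}{-551} = - \frac{1}{551}$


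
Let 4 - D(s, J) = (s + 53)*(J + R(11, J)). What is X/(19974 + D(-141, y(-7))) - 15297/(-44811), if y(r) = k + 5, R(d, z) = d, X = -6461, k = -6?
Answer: 9846985/311555946 ≈ 0.031606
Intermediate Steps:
y(r) = -1 (y(r) = -6 + 5 = -1)
D(s, J) = 4 - (11 + J)*(53 + s) (D(s, J) = 4 - (s + 53)*(J + 11) = 4 - (53 + s)*(11 + J) = 4 - (11 + J)*(53 + s))
X/(19974 + D(-141, y(-7))) - 15297/(-44811) = -6461/(19974 + (-579 - 53*(-1) - 11*(-141) - 1*(-1)*(-141))) - 15297/(-44811) = -6461/(19974 + (-579 + 53 + 1551 - 141)) - 15297*(-1/44811) = -6461/(19974 + 884) + 5099/14937 = -6461/20858 + 5099/14937 = 9846985/311555946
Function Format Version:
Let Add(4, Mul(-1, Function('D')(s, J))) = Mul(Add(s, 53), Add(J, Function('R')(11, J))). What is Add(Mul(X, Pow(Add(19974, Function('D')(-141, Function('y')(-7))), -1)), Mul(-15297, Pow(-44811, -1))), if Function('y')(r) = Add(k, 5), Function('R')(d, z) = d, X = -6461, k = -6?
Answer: Rational(9846985, 311555946) ≈ 0.031606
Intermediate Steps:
Function('y')(r) = -1 (Function('y')(r) = Add(-6, 5) = -1)
Function('D')(s, J) = Add(4, Mul(-1, Add(11, J), Add(53, s))) (Function('D')(s, J) = Add(4, Mul(-1, Mul(Add(s, 53), Add(J, 11)))) = Add(4, Mul(-1, Mul(Add(53, s), Add(11, J)))) = Add(4, Mul(-1, Mul(Add(11, J), Add(53, s)))) = Add(4, Mul(-1, Add(11, J), Add(53, s))))
Add(Mul(X, Pow(Add(19974, Function('D')(-141, Function('y')(-7))), -1)), Mul(-15297, Pow(-44811, -1))) = Add(Mul(-6461, Pow(Add(19974, Add(-579, Mul(-53, -1), Mul(-11, -141), Mul(-1, -1, -141))), -1)), Mul(-15297, Pow(-44811, -1))) = Add(Mul(-6461, Pow(Add(19974, Add(-579, 53, 1551, -141)), -1)), Mul(-15297, Rational(-1, 44811))) = Add(Mul(-6461, Pow(Add(19974, 884), -1)), Rational(5099, 14937)) = Add(Mul(-6461, Pow(20858, -1)), Rational(5099, 14937)) = Add(Mul(-6461, Rational(1, 20858)), Rational(5099, 14937)) = Add(Rational(-6461, 20858), Rational(5099, 14937)) = Rational(9846985, 311555946)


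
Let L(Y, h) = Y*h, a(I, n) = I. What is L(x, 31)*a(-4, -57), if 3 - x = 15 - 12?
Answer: 0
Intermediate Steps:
x = 0 (x = 3 - (15 - 12) = 3 - 1*3 = 3 - 3 = 0)
L(x, 31)*a(-4, -57) = (0*31)*(-4) = 0*(-4) = 0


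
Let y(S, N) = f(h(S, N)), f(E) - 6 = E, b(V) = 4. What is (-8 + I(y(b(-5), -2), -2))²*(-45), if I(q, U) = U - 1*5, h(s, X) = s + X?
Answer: -10125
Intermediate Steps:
h(s, X) = X + s
f(E) = 6 + E
y(S, N) = 6 + N + S (y(S, N) = 6 + (N + S) = 6 + N + S)
I(q, U) = -5 + U (I(q, U) = U - 5 = -5 + U)
(-8 + I(y(b(-5), -2), -2))²*(-45) = (-8 + (-5 - 2))²*(-45) = (-8 - 7)²*(-45) = (-15)²*(-45) = 225*(-45) = -10125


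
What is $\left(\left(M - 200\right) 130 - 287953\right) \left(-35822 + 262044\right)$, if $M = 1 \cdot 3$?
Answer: $-70934848986$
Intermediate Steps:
$M = 3$
$\left(\left(M - 200\right) 130 - 287953\right) \left(-35822 + 262044\right) = \left(\left(3 - 200\right) 130 - 287953\right) \left(-35822 + 262044\right) = \left(\left(3 - 200\right) 130 - 287953\right) 226222 = \left(\left(-197\right) 130 - 287953\right) 226222 = \left(-25610 - 287953\right) 226222 = \left(-313563\right) 226222 = -70934848986$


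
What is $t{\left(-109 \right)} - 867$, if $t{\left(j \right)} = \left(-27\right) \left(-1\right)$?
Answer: $-840$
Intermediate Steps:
$t{\left(j \right)} = 27$
$t{\left(-109 \right)} - 867 = 27 - 867 = -840$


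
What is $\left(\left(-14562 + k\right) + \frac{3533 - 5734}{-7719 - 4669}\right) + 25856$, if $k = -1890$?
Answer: $\frac{116498953}{12388} \approx 9404.2$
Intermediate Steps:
$\left(\left(-14562 + k\right) + \frac{3533 - 5734}{-7719 - 4669}\right) + 25856 = \left(\left(-14562 - 1890\right) + \frac{3533 - 5734}{-7719 - 4669}\right) + 25856 = \left(-16452 - \frac{2201}{-12388}\right) + 25856 = \left(-16452 - - \frac{2201}{12388}\right) + 25856 = \left(-16452 + \frac{2201}{12388}\right) + 25856 = - \frac{203805175}{12388} + 25856 = \frac{116498953}{12388}$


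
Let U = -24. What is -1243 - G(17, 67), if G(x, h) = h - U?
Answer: -1334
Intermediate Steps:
G(x, h) = 24 + h (G(x, h) = h - 1*(-24) = h + 24 = 24 + h)
-1243 - G(17, 67) = -1243 - (24 + 67) = -1243 - 1*91 = -1243 - 91 = -1334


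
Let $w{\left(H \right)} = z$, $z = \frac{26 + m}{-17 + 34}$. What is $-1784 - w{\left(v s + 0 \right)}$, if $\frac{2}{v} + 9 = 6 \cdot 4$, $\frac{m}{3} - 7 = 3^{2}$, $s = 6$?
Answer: $- \frac{30402}{17} \approx -1788.4$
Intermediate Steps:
$m = 48$ ($m = 21 + 3 \cdot 3^{2} = 21 + 3 \cdot 9 = 21 + 27 = 48$)
$v = \frac{2}{15}$ ($v = \frac{2}{-9 + 6 \cdot 4} = \frac{2}{-9 + 24} = \frac{2}{15} \approx 0.13333$)
$z = \frac{74}{17}$ ($z = \frac{26 + 48}{-17 + 34} = \frac{74}{17} \approx 4.3529$)
$w{\left(H \right)} = \frac{74}{17}$
$-1784 - w{\left(v s + 0 \right)} = -1784 - \frac{74}{17} = - \frac{30402}{17}$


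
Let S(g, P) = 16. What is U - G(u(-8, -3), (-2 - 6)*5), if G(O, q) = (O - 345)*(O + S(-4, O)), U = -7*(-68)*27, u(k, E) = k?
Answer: 15676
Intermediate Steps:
U = 12852 (U = 476*27 = 12852)
G(O, q) = (-345 + O)*(16 + O) (G(O, q) = (O - 345)*(O + 16) = (-345 + O)*(16 + O))
U - G(u(-8, -3), (-2 - 6)*5) = 12852 - (-5520 + (-8)² - 329*(-8)) = 12852 - (-5520 + 64 + 2632) = 12852 - 1*(-2824) = 12852 + 2824 = 15676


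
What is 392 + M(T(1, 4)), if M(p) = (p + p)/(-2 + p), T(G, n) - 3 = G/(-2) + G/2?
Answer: 398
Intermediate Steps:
T(G, n) = 3 (T(G, n) = 3 + (G/(-2) + G/2) = 3 + (G*(-1/2) + G*(1/2)) = 3 + (-G/2 + G/2) = 3 + 0 = 3)
M(p) = 2*p/(-2 + p) (M(p) = (2*p)/(-2 + p) = 2*p/(-2 + p))
392 + M(T(1, 4)) = 392 + 2*3/(-2 + 3) = 392 + 2*3/1 = 392 + 2*3*1 = 392 + 6 = 398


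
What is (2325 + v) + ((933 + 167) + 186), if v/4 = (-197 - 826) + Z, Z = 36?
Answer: -337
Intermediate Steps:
v = -3948 (v = 4*((-197 - 826) + 36) = 4*(-1023 + 36) = 4*(-987) = -3948)
(2325 + v) + ((933 + 167) + 186) = (2325 - 3948) + ((933 + 167) + 186) = -1623 + (1100 + 186) = -1623 + 1286 = -337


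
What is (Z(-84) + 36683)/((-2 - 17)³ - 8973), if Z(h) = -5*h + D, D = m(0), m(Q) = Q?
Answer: -37103/15832 ≈ -2.3435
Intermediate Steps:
D = 0
Z(h) = -5*h (Z(h) = -5*h + 0 = -5*h)
(Z(-84) + 36683)/((-2 - 17)³ - 8973) = (-5*(-84) + 36683)/((-2 - 17)³ - 8973) = (420 + 36683)/((-19)³ - 8973) = 37103/(-6859 - 8973) = 37103/(-15832) = 37103*(-1/15832) = -37103/15832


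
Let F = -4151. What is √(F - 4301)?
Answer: 2*I*√2113 ≈ 91.935*I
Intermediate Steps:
√(F - 4301) = √(-4151 - 4301) = √(-8452) = 2*I*√2113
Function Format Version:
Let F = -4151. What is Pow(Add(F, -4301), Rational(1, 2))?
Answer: Mul(2, I, Pow(2113, Rational(1, 2))) ≈ Mul(91.935, I)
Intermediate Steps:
Pow(Add(F, -4301), Rational(1, 2)) = Pow(Add(-4151, -4301), Rational(1, 2)) = Pow(-8452, Rational(1, 2)) = Mul(2, I, Pow(2113, Rational(1, 2)))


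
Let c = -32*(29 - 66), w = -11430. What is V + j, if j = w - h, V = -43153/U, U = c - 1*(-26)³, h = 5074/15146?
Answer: -1624228548189/142069480 ≈ -11433.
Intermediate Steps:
c = 1184 (c = -32*(-37) = 1184)
h = 2537/7573 (h = 5074*(1/15146) = 2537/7573 ≈ 0.33501)
U = 18760 (U = 1184 - 1*(-26)³ = 1184 - 1*(-17576) = 1184 + 17576 = 18760)
V = -43153/18760 ≈ -2.3003
j = -86561927/7573 (j = -11430 - 1*2537/7573 = -11430 - 2537/7573 = -86561927/7573 ≈ -11430.)
V + j = -43153/18760 - 86561927/7573 = -1624228548189/142069480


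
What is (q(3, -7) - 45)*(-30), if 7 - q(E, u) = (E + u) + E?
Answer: 1110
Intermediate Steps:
q(E, u) = 7 - u - 2*E (q(E, u) = 7 - ((E + u) + E) = 7 - (u + 2*E) = 7 + (-u - 2*E) = 7 - u - 2*E)
(q(3, -7) - 45)*(-30) = ((7 - 1*(-7) - 2*3) - 45)*(-30) = ((7 + 7 - 6) - 45)*(-30) = (8 - 45)*(-30) = -37*(-30) = 1110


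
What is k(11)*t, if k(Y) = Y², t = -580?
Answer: -70180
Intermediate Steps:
k(11)*t = 11²*(-580) = 121*(-580) = -70180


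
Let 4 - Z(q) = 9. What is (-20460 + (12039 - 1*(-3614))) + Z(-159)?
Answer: -4812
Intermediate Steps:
Z(q) = -5 (Z(q) = 4 - 1*9 = 4 - 9 = -5)
(-20460 + (12039 - 1*(-3614))) + Z(-159) = (-20460 + (12039 - 1*(-3614))) - 5 = (-20460 + (12039 + 3614)) - 5 = (-20460 + 15653) - 5 = -4807 - 5 = -4812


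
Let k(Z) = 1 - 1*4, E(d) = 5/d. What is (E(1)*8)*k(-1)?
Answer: -120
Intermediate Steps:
k(Z) = -3 (k(Z) = 1 - 4 = -3)
(E(1)*8)*k(-1) = ((5/1)*8)*(-3) = ((5*1)*8)*(-3) = (5*8)*(-3) = 40*(-3) = -120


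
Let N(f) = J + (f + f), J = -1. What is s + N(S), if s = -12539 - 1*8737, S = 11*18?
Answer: -20881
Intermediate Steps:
S = 198
s = -21276 (s = -12539 - 8737 = -21276)
N(f) = -1 + 2*f (N(f) = -1 + (f + f) = -1 + 2*f)
s + N(S) = -21276 + (-1 + 2*198) = -21276 + (-1 + 396) = -21276 + 395 = -20881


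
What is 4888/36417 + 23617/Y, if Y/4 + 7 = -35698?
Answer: -161956129/5201075940 ≈ -0.031139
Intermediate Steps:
Y = -142820 (Y = -28 + 4*(-35698) = -28 - 142792 = -142820)
4888/36417 + 23617/Y = 4888/36417 + 23617/(-142820) = 4888*(1/36417) + 23617*(-1/142820) = 4888/36417 - 23617/142820 = -161956129/5201075940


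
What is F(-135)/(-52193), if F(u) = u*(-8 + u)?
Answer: -19305/52193 ≈ -0.36988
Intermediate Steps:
F(-135)/(-52193) = -135*(-8 - 135)/(-52193) = -135*(-143)*(-1/52193) = 19305*(-1/52193) = -19305/52193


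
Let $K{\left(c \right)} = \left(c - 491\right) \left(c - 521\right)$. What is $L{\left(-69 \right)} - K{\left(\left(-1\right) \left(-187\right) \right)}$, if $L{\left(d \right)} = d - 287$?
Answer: $-101892$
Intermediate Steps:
$L{\left(d \right)} = -287 + d$
$K{\left(c \right)} = \left(-521 + c\right) \left(-491 + c\right)$ ($K{\left(c \right)} = \left(-491 + c\right) \left(-521 + c\right) = \left(-521 + c\right) \left(-491 + c\right)$)
$L{\left(-69 \right)} - K{\left(\left(-1\right) \left(-187\right) \right)} = \left(-287 - 69\right) - \left(255811 + \left(\left(-1\right) \left(-187\right)\right)^{2} - 1012 \left(\left(-1\right) \left(-187\right)\right)\right) = -356 - \left(255811 + 187^{2} - 189244\right) = -356 - \left(255811 + 34969 - 189244\right) = -356 - 101536 = -101892$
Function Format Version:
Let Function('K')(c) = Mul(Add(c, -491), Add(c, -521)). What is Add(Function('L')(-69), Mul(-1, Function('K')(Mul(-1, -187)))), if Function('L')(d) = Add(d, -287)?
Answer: -101892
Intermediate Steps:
Function('L')(d) = Add(-287, d)
Function('K')(c) = Mul(Add(-521, c), Add(-491, c)) (Function('K')(c) = Mul(Add(-491, c), Add(-521, c)) = Mul(Add(-521, c), Add(-491, c)))
Add(Function('L')(-69), Mul(-1, Function('K')(Mul(-1, -187)))) = Add(Add(-287, -69), Mul(-1, Add(255811, Pow(Mul(-1, -187), 2), Mul(-1012, Mul(-1, -187))))) = Add(-356, Mul(-1, Add(255811, Pow(187, 2), Mul(-1012, 187)))) = Add(-356, Mul(-1, Add(255811, 34969, -189244))) = Add(-356, Mul(-1, 101536)) = Add(-356, -101536) = -101892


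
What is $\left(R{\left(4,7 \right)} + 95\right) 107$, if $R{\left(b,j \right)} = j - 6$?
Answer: $10272$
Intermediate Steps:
$R{\left(b,j \right)} = -6 + j$
$\left(R{\left(4,7 \right)} + 95\right) 107 = \left(\left(-6 + 7\right) + 95\right) 107 = \left(1 + 95\right) 107 = 96 \cdot 107 = 10272$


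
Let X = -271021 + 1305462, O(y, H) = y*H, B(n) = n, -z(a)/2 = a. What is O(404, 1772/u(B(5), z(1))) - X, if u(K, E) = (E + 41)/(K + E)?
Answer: -12731845/13 ≈ -9.7937e+5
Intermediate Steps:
z(a) = -2*a
u(K, E) = (41 + E)/(E + K)
O(y, H) = H*y
X = 1034441
O(404, 1772/u(B(5), z(1))) - X = (1772/(((41 - 2*1)/(-2*1 + 5))))*404 - 1*1034441 = (1772/(((41 - 2)/(-2 + 5))))*404 - 1034441 = (1772/((39/3)))*404 - 1034441 = (1772/(((⅓)*39)))*404 - 1034441 = (1772/13)*404 - 1034441 = 715888/13 - 1034441 = -12731845/13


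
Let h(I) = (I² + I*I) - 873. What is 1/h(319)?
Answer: 1/202649 ≈ 4.9346e-6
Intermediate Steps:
h(I) = -873 + 2*I² (h(I) = (I² + I²) - 873 = 2*I² - 873 = -873 + 2*I²)
1/h(319) = 1/(-873 + 2*319²) = 1/(-873 + 2*101761) = 1/(-873 + 203522) = 1/202649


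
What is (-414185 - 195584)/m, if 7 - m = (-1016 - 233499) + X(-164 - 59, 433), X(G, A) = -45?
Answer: -609769/234567 ≈ -2.5996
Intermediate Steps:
m = 234567 (m = 7 - ((-1016 - 233499) - 45) = 7 - (-234515 - 45) = 7 - 1*(-234560) = 7 + 234560 = 234567)
(-414185 - 195584)/m = (-414185 - 195584)/234567 = -609769*1/234567 = -609769/234567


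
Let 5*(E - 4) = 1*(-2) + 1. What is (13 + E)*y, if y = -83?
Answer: -6972/5 ≈ -1394.4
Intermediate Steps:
E = 19/5 (E = 4 + (1*(-2) + 1)/5 = 4 + (-2 + 1)/5 = 4 + (1/5)*(-1) = 4 - 1/5 = 19/5 ≈ 3.8000)
(13 + E)*y = (13 + 19/5)*(-83) = (84/5)*(-83) = -6972/5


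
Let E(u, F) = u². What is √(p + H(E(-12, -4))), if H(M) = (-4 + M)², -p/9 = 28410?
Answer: I*√236090 ≈ 485.89*I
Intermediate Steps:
p = -255690 (p = -9*28410 = -255690)
√(p + H(E(-12, -4))) = √(-255690 + (-4 + (-12)²)²) = √(-255690 + (-4 + 144)²) = √(-255690 + 140²) = √(-255690 + 19600) = √(-236090) = I*√236090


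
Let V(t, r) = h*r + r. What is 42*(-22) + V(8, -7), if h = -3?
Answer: -910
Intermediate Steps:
V(t, r) = -2*r (V(t, r) = -3*r + r = -2*r)
42*(-22) + V(8, -7) = 42*(-22) - 2*(-7) = -924 + 14 = -910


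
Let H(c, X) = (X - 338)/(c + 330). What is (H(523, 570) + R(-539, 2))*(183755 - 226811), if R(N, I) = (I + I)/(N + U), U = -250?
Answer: -2578135872/224339 ≈ -11492.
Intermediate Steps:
H(c, X) = (-338 + X)/(330 + c)
R(N, I) = 2*I/(-250 + N) (R(N, I) = (I + I)/(N - 250) = (2*I)/(-250 + N) = 2*I/(-250 + N))
(H(523, 570) + R(-539, 2))*(183755 - 226811) = ((-338 + 570)/(330 + 523) + 2*2/(-250 - 539))*(183755 - 226811) = (232/853 + 2*2/(-789))*(-43056) = ((1/853)*232 + 2*2*(-1/789))*(-43056) = (232/853 - 4/789)*(-43056) = (179636/673017)*(-43056) = -2578135872/224339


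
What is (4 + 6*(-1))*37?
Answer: -74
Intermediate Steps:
(4 + 6*(-1))*37 = (4 - 6)*37 = -2*37 = -74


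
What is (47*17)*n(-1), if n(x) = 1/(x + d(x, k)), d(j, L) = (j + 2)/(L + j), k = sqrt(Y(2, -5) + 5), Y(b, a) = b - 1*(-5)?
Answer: -3995/4 - 799*sqrt(3)/4 ≈ -1344.7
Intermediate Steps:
Y(b, a) = 5 + b (Y(b, a) = b + 5 = 5 + b)
k = 2*sqrt(3) (k = sqrt((5 + 2) + 5) = sqrt(7 + 5) = sqrt(12) = 2*sqrt(3) ≈ 3.4641)
d(j, L) = (2 + j)/(L + j)
n(x) = 1/(x + (2 + x)/(x + 2*sqrt(3))) (n(x) = 1/(x + (2 + x)/(2*sqrt(3) + x)) = 1/(x + (2 + x)/(x + 2*sqrt(3))))
(47*17)*n(-1) = (47*17)*((-1 + 2*sqrt(3))/(2 - 1 - (-1 + 2*sqrt(3)))) = 799*((-1 + 2*sqrt(3))/(2 - 1 + (1 - 2*sqrt(3)))) = 799*((-1 + 2*sqrt(3))/(2 - 2*sqrt(3))) = 799*(-1 + 2*sqrt(3))/(2 - 2*sqrt(3))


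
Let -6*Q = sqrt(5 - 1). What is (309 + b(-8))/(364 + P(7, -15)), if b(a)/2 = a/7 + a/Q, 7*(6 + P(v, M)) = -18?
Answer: 2483/2488 ≈ 0.99799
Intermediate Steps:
P(v, M) = -60/7 (P(v, M) = -6 + (1/7)*(-18) = -6 - 18/7 = -60/7)
Q = -1/3 (Q = -sqrt(5 - 1)/6 = -sqrt(4)/6 = -1/6*2 = -1/3 ≈ -0.33333)
b(a) = -40*a/7 (b(a) = 2*(a/7 + a/(-1/3)) = 2*(a*(1/7) + a*(-3)) = 2*(a/7 - 3*a) = 2*(-20*a/7) = -40*a/7)
(309 + b(-8))/(364 + P(7, -15)) = (309 - 40/7*(-8))/(364 - 60/7) = (309 + 320/7)/(2488/7) = (2483/7)*(7/2488) = 2483/2488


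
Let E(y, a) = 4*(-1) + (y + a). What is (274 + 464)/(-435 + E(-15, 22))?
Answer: -41/24 ≈ -1.7083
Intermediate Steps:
E(y, a) = -4 + a + y (E(y, a) = -4 + (a + y) = -4 + a + y)
(274 + 464)/(-435 + E(-15, 22)) = (274 + 464)/(-435 + (-4 + 22 - 15)) = 738/(-435 + 3) = 738/(-432) = 738*(-1/432) = -41/24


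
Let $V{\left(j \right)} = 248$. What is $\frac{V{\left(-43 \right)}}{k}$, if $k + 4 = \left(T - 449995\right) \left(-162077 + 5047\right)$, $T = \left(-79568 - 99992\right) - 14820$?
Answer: $\frac{124}{50593103123} \approx 2.4509 \cdot 10^{-9}$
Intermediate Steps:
$T = -194380$ ($T = -179560 - 14820 = -194380$)
$k = 101186206246$ ($k = -4 + \left(-194380 - 449995\right) \left(-162077 + 5047\right) = -4 - -101186206250 = -4 + 101186206250 = 101186206246$)
$\frac{V{\left(-43 \right)}}{k} = \frac{248}{101186206246} = 248 \cdot \frac{1}{101186206246} = \frac{124}{50593103123}$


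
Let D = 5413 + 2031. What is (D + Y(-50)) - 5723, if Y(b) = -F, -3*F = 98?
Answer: 5261/3 ≈ 1753.7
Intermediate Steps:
F = -98/3 (F = -⅓*98 = -98/3 ≈ -32.667)
Y(b) = 98/3 (Y(b) = -1*(-98/3) = 98/3)
D = 7444
(D + Y(-50)) - 5723 = (7444 + 98/3) - 5723 = 22430/3 - 5723 = 5261/3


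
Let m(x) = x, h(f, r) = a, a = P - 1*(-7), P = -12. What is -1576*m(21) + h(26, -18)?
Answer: -33101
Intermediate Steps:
a = -5 (a = -12 - 1*(-7) = -12 + 7 = -5)
h(f, r) = -5
-1576*m(21) + h(26, -18) = -1576*21 - 5 = -33096 - 5 = -33101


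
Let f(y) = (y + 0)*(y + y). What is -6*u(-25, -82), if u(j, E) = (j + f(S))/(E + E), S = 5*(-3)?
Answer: 1275/82 ≈ 15.549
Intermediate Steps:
S = -15
f(y) = 2*y² (f(y) = y*(2*y) = 2*y²)
u(j, E) = (450 + j)/(2*E) (u(j, E) = (j + 2*(-15)²)/(E + E) = (j + 2*225)/((2*E)) = (j + 450)*(1/(2*E)) = (450 + j)*(1/(2*E)) = (450 + j)/(2*E))
-6*u(-25, -82) = -3*(450 - 25)/(-82) = -3*(-1)*425/82 = -6*(-425/164) = 1275/82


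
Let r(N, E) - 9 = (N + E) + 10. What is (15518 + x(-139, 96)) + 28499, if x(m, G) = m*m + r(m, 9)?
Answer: 63227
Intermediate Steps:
r(N, E) = 19 + E + N (r(N, E) = 9 + ((N + E) + 10) = 9 + ((E + N) + 10) = 9 + (10 + E + N) = 19 + E + N)
x(m, G) = 28 + m + m² (x(m, G) = m*m + (19 + 9 + m) = m² + (28 + m) = 28 + m + m²)
(15518 + x(-139, 96)) + 28499 = (15518 + (28 - 139 + (-139)²)) + 28499 = (15518 + (28 - 139 + 19321)) + 28499 = (15518 + 19210) + 28499 = 34728 + 28499 = 63227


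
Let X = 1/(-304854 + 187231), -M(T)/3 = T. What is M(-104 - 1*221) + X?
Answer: 114682424/117623 ≈ 975.00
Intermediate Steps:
M(T) = -3*T
X = -1/117623 (X = 1/(-117623) = -1/117623 ≈ -8.5017e-6)
M(-104 - 1*221) + X = -3*(-104 - 1*221) - 1/117623 = -3*(-104 - 221) - 1/117623 = -3*(-325) - 1/117623 = 975 - 1/117623 = 114682424/117623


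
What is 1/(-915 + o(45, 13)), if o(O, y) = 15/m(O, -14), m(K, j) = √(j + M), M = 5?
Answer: -183/167450 + I/167450 ≈ -0.0010929 + 5.9719e-6*I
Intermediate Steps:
m(K, j) = √(5 + j) (m(K, j) = √(j + 5) = √(5 + j))
o(O, y) = -5*I (o(O, y) = 15/(√(5 - 14)) = 15/(√(-9)) = 15/((3*I)) = 15*(-I/3) = -5*I)
1/(-915 + o(45, 13)) = 1/(-915 - 5*I) = (-915 + 5*I)/837250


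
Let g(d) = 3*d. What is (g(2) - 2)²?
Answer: 16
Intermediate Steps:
(g(2) - 2)² = (3*2 - 2)² = (6 - 2)² = 4² = 16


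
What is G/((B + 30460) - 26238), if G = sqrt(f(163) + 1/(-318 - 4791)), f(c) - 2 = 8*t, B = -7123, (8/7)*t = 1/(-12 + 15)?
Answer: -sqrt(113103042)/14821209 ≈ -0.00071755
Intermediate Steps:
t = 7/24 (t = 7/(8*(-12 + 15)) = (7/8)/3 = (7/8)*(1/3) = 7/24 ≈ 0.29167)
f(c) = 13/3 (f(c) = 2 + 8*(7/24) = 2 + 7/3 = 13/3)
G = sqrt(113103042)/5109 (G = sqrt(13/3 + 1/(-318 - 4791)) = sqrt(13/3 + 1/(-5109)) = sqrt(13/3 - 1/5109) = sqrt(22138/5109) = sqrt(113103042)/5109 ≈ 2.0816)
G/((B + 30460) - 26238) = (sqrt(113103042)/5109)/((-7123 + 30460) - 26238) = (sqrt(113103042)/5109)/(23337 - 26238) = (sqrt(113103042)/5109)/(-2901) = (sqrt(113103042)/5109)*(-1/2901) = -sqrt(113103042)/14821209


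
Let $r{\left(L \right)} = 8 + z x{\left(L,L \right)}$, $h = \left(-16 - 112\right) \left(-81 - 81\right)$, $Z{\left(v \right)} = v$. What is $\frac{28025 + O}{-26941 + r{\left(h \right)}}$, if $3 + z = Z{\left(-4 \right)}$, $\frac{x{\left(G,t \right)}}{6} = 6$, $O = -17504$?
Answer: $- \frac{10521}{27185} \approx -0.38701$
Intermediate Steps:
$x{\left(G,t \right)} = 36$ ($x{\left(G,t \right)} = 6 \cdot 6 = 36$)
$z = -7$ ($z = -3 - 4 = -7$)
$h = 20736$ ($h = \left(-128\right) \left(-162\right) = 20736$)
$r{\left(L \right)} = -244$ ($r{\left(L \right)} = 8 - 252 = -244$)
$\frac{28025 + O}{-26941 + r{\left(h \right)}} = \frac{28025 - 17504}{-26941 - 244} = \frac{10521}{-27185} = 10521 \left(- \frac{1}{27185}\right) = - \frac{10521}{27185}$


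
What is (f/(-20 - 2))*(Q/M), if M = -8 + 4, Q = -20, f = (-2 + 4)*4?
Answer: -20/11 ≈ -1.8182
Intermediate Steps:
f = 8 (f = 2*4 = 8)
M = -4
(f/(-20 - 2))*(Q/M) = (8/(-20 - 2))*(-20/(-4)) = (8/(-22))*(-20*(-1/4)) = (8*(-1/22))*5 = -4/11*5 = -20/11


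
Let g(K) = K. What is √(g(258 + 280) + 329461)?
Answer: √329999 ≈ 574.46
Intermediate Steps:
√(g(258 + 280) + 329461) = √((258 + 280) + 329461) = √(538 + 329461) = √329999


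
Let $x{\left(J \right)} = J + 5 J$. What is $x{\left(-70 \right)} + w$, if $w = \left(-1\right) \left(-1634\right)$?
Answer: $1214$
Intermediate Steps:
$w = 1634$
$x{\left(J \right)} = 6 J$
$x{\left(-70 \right)} + w = 6 \left(-70\right) + 1634 = -420 + 1634 = 1214$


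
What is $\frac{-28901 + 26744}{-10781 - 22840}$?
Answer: $\frac{719}{11207} \approx 0.064156$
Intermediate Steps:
$\frac{-28901 + 26744}{-10781 - 22840} = - \frac{2157}{-33621} = \left(-2157\right) \left(- \frac{1}{33621}\right) = \frac{719}{11207}$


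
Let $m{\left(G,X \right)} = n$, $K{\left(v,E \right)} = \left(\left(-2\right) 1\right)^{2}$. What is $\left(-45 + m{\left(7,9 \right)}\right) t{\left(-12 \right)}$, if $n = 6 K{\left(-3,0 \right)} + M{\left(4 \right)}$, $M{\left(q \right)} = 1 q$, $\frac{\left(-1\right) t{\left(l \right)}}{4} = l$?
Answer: $-816$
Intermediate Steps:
$t{\left(l \right)} = - 4 l$
$K{\left(v,E \right)} = 4$ ($K{\left(v,E \right)} = \left(-2\right)^{2} = 4$)
$M{\left(q \right)} = q$
$n = 28$ ($n = 6 \cdot 4 + 4 = 24 + 4 = 28$)
$m{\left(G,X \right)} = 28$
$\left(-45 + m{\left(7,9 \right)}\right) t{\left(-12 \right)} = \left(-45 + 28\right) \left(\left(-4\right) \left(-12\right)\right) = \left(-17\right) 48 = -816$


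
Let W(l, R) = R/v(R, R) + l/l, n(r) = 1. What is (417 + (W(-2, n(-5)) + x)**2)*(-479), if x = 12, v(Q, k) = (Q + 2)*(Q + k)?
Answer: -10180187/36 ≈ -2.8278e+5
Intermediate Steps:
v(Q, k) = (2 + Q)*(Q + k)
W(l, R) = 1 + R/(2*R**2 + 4*R) (W(l, R) = R/(R**2 + 2*R + 2*R + R*R) + l/l = R/(R**2 + 2*R + 2*R + R**2) + 1 = R/(2*R**2 + 4*R) + 1 = 1 + R/(2*R**2 + 4*R))
(417 + (W(-2, n(-5)) + x)**2)*(-479) = (417 + ((5/2 + 1)/(2 + 1) + 12)**2)*(-479) = (417 + ((7/2)/3 + 12)**2)*(-479) = (417 + ((1/3)*(7/2) + 12)**2)*(-479) = (417 + (7/6 + 12)**2)*(-479) = (417 + (79/6)**2)*(-479) = (417 + 6241/36)*(-479) = (21253/36)*(-479) = -10180187/36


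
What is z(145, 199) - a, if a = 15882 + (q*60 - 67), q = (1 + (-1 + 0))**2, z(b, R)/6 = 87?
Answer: -15293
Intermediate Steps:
z(b, R) = 522 (z(b, R) = 6*87 = 522)
q = 0 (q = (1 - 1)**2 = 0**2 = 0)
a = 15815 (a = 15882 + (0*60 - 67) = 15882 + (0 - 67) = 15882 - 67 = 15815)
z(145, 199) - a = 522 - 1*15815 = 522 - 15815 = -15293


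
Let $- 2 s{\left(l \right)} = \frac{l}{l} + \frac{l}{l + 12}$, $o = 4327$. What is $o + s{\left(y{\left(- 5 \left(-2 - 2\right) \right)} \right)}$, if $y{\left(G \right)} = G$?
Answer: $\frac{69219}{16} \approx 4326.2$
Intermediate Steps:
$s{\left(l \right)} = - \frac{1}{2} - \frac{l}{2 \left(12 + l\right)}$ ($s{\left(l \right)} = - \frac{\frac{l}{l} + \frac{l}{l + 12}}{2} = - \frac{1 + \frac{l}{12 + l}}{2} = - \frac{1}{2} - \frac{l}{2 \left(12 + l\right)}$)
$o + s{\left(y{\left(- 5 \left(-2 - 2\right) \right)} \right)} = 4327 + \frac{-6 - - 5 \left(-2 - 2\right)}{12 - 5 \left(-2 - 2\right)} = 4327 + \frac{-6 - \left(-5\right) \left(-4\right)}{12 - -20} = 4327 + \frac{-6 - 20}{12 + 20} = 4327 + \frac{-6 - 20}{32} = 4327 + \frac{1}{32} \left(-26\right) = 4327 - \frac{13}{16} = \frac{69219}{16}$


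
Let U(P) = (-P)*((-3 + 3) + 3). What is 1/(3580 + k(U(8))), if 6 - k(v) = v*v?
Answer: 1/3010 ≈ 0.00033223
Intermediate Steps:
U(P) = -3*P (U(P) = (-P)*(0 + 3) = -P*3 = -3*P)
k(v) = 6 - v**2 (k(v) = 6 - v*v = 6 - v**2)
1/(3580 + k(U(8))) = 1/(3580 + (6 - (-3*8)**2)) = 1/(3580 + (6 - 1*(-24)**2)) = 1/(3580 + (6 - 1*576)) = 1/(3580 + (6 - 576)) = 1/(3580 - 570) = 1/3010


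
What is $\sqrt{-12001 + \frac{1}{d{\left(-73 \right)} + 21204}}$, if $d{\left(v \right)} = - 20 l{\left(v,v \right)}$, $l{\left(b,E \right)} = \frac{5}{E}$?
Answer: $\frac{13 i \sqrt{42541045785498}}{773996} \approx 109.55 i$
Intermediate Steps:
$d{\left(v \right)} = - \frac{100}{v}$ ($d{\left(v \right)} = - 20 \frac{5}{v} = - \frac{100}{v}$)
$\sqrt{-12001 + \frac{1}{d{\left(-73 \right)} + 21204}} = \sqrt{-12001 + \frac{1}{- \frac{100}{-73} + 21204}} = \sqrt{-12001 + \frac{1}{\left(-100\right) \left(- \frac{1}{73}\right) + 21204}} = \sqrt{-12001 + \frac{1}{\frac{100}{73} + 21204}} = \sqrt{-12001 + \frac{1}{\frac{1547992}{73}}} = \sqrt{-12001 + \frac{73}{1547992}} = \sqrt{- \frac{18577451919}{1547992}} = \frac{13 i \sqrt{42541045785498}}{773996}$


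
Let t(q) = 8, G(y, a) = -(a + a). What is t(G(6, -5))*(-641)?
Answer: -5128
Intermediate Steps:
G(y, a) = -2*a
t(G(6, -5))*(-641) = 8*(-641) = -5128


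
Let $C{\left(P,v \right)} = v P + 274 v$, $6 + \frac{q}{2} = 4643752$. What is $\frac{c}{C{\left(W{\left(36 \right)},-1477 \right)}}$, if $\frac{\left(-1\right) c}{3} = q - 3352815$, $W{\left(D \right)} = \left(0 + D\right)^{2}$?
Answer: $\frac{2543433}{331270} \approx 7.6778$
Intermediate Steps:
$q = 9287492$ ($q = -12 + 2 \cdot 4643752 = -12 + 9287504 = 9287492$)
$W{\left(D \right)} = D^{2}$
$C{\left(P,v \right)} = 274 v + P v$ ($C{\left(P,v \right)} = P v + 274 v = 274 v + P v$)
$c = -17804031$ ($c = - 3 \left(9287492 - 3352815\right) = \left(-3\right) 5934677 = -17804031$)
$\frac{c}{C{\left(W{\left(36 \right)},-1477 \right)}} = - \frac{17804031}{\left(-1477\right) \left(274 + 36^{2}\right)} = - \frac{17804031}{\left(-1477\right) \left(274 + 1296\right)} = - \frac{17804031}{\left(-1477\right) 1570} = - \frac{17804031}{-2318890} = \left(-17804031\right) \left(- \frac{1}{2318890}\right) = \frac{2543433}{331270}$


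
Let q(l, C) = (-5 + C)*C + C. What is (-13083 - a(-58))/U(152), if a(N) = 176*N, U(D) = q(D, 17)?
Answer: -2875/221 ≈ -13.009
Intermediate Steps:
q(l, C) = C + C*(-5 + C) (q(l, C) = C*(-5 + C) + C = C + C*(-5 + C))
U(D) = 221 (U(D) = 17*(-4 + 17) = 17*13 = 221)
(-13083 - a(-58))/U(152) = (-13083 - 176*(-58))/221 = (-13083 - 1*(-10208))*(1/221) = (-13083 + 10208)*(1/221) = -2875*1/221 = -2875/221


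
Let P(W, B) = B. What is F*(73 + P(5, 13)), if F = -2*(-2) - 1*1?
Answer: 258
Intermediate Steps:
F = 3 (F = 4 - 1 = 3)
F*(73 + P(5, 13)) = 3*(73 + 13) = 3*86 = 258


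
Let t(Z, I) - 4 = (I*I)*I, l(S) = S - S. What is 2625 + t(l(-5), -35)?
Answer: -40246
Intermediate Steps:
l(S) = 0
t(Z, I) = 4 + I³ (t(Z, I) = 4 + (I*I)*I = 4 + I²*I = 4 + I³)
2625 + t(l(-5), -35) = 2625 + (4 + (-35)³) = 2625 + (4 - 42875) = 2625 - 42871 = -40246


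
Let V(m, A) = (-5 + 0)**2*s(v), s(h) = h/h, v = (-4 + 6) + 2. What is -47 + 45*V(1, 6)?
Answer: 1078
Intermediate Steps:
v = 4 (v = 2 + 2 = 4)
s(h) = 1
V(m, A) = 25 (V(m, A) = (-5 + 0)**2*1 = (-5)**2*1 = 25*1 = 25)
-47 + 45*V(1, 6) = -47 + 45*25 = -47 + 1125 = 1078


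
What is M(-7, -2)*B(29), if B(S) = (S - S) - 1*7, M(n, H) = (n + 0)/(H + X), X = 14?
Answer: 49/12 ≈ 4.0833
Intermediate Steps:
M(n, H) = n/(14 + H) (M(n, H) = (n + 0)/(H + 14) = n/(14 + H))
B(S) = -7 (B(S) = 0 - 7 = -7)
M(-7, -2)*B(29) = -7/(14 - 2)*(-7) = -7/12*(-7) = 49/12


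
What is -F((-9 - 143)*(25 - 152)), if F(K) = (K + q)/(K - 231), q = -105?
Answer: -19199/19073 ≈ -1.0066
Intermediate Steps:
F(K) = (-105 + K)/(-231 + K) (F(K) = (K - 105)/(K - 231) = (-105 + K)/(-231 + K))
-F((-9 - 143)*(25 - 152)) = -(-105 + (-9 - 143)*(25 - 152))/(-231 + (-9 - 143)*(25 - 152)) = -(-105 - 152*(-127))/(-231 - 152*(-127)) = -(-105 + 19304)/(-231 + 19304) = -19199/19073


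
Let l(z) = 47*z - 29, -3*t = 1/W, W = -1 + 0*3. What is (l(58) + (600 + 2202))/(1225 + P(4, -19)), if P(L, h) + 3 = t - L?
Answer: 16497/3655 ≈ 4.5135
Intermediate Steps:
W = -1 (W = -1 + 0 = -1)
t = ⅓ (t = -⅓/(-1) = -⅓*(-1) = ⅓ ≈ 0.33333)
P(L, h) = -8/3 - L (P(L, h) = -3 + (⅓ - L) = -8/3 - L)
l(z) = -29 + 47*z
(l(58) + (600 + 2202))/(1225 + P(4, -19)) = ((-29 + 47*58) + (600 + 2202))/(1225 + (-8/3 - 1*4)) = ((-29 + 2726) + 2802)/(1225 + (-8/3 - 4)) = (2697 + 2802)/(1225 - 20/3) = 5499/(3655/3) = 5499*(3/3655) = 16497/3655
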